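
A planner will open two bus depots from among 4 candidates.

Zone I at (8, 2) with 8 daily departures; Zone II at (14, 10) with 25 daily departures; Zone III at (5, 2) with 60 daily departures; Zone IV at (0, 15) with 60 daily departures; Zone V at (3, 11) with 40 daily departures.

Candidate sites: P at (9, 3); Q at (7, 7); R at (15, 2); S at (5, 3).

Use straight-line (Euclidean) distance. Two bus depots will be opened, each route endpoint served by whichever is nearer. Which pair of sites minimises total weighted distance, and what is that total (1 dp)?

Evaluate every pair (each demand assigned to the nearer of the two):
  {Q, S}: total = 1139.8
  {P, Q}: total = 1313.2
  {P, S}: total = 1396.2
  {R, S}: total = 1396.7
  {Q, R}: total = 1418.4
  {P, R}: total = 1760.3
Best pair: {Q, S} with total 1139.8.

{Q, S}, total 1139.8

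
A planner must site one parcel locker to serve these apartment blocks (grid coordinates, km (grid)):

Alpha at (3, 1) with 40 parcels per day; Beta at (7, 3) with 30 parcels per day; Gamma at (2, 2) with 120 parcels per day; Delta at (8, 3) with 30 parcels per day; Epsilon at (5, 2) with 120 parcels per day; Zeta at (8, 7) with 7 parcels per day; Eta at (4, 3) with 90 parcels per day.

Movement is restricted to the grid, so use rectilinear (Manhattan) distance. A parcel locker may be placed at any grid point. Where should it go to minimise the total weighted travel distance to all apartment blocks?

(4, 2)

Manhattan distance separates: Σwᵢ(|x−xᵢ|+|y−yᵢ|) = Σwᵢ|x−xᵢ| + Σwᵢ|y−yᵢ|, so x and y are optimised independently as 1-D weighted medians.
Total weight W = 437; half = 218.5.
x-coordinate, sorted with cumulative weight:
  x=2 (Gamma, w=120) cum 120
  x=3 (Alpha, w=40) cum 160
  x=4 (Eta, w=90) cum 250  ← median
  x=5 (Epsilon, w=120) cum 370
  x=7 (Beta, w=30) cum 400
  x=8 (Delta, w=30) cum 430
  x=8 (Zeta, w=7) cum 437
⇒ x* = 4
y-coordinate, sorted with cumulative weight:
  y=1 (Alpha, w=40) cum 40
  y=2 (Gamma, w=120) cum 160
  y=2 (Epsilon, w=120) cum 280  ← median
  y=3 (Beta, w=30) cum 310
  y=3 (Delta, w=30) cum 340
  y=3 (Eta, w=90) cum 430
  y=7 (Zeta, w=7) cum 437
⇒ y* = 2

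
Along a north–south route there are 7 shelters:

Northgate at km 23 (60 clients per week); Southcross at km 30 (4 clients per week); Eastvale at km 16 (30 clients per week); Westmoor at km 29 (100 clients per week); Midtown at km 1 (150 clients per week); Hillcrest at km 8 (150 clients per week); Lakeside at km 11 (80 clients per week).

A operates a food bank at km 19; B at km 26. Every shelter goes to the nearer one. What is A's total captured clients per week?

The indifferent point is the midpoint (19+26)/2 = 22.5; shelters left of it (closer to A at 19) go to A, those right go to B.
  Midtown at 1 (w=150) → A
  Hillcrest at 8 (w=150) → A
  Lakeside at 11 (w=80) → A
  Eastvale at 16 (w=30) → A
  Northgate at 23 (w=60) → B
  Westmoor at 29 (w=100) → B
  Southcross at 30 (w=4) → B
A captures 410; B captures 164.

410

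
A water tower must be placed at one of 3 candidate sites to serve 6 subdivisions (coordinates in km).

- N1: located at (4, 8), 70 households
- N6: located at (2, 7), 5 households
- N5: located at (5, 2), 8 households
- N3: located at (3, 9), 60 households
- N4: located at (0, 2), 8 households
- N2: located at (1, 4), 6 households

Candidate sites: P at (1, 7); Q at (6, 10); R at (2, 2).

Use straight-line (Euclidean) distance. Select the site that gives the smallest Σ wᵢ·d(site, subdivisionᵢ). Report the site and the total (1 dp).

Total weighted distance at each candidate:
  P (1, 7): total = 506.1
  Q (6, 10): total = 604.1
  R (2, 2): total = 945.4
Minimum is at P with total 506.1 km.

P, total 506.1 km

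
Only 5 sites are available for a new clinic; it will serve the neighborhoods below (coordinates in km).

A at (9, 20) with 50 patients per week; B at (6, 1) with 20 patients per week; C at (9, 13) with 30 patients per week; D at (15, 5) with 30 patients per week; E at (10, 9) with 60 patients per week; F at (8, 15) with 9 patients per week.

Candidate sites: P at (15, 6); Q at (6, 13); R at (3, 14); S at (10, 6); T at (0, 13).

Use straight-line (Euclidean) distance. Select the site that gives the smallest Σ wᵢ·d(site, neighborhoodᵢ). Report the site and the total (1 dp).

Q, total 1436.9 km

Total weighted distance at each candidate:
  P (15, 6): total = 1726.5
  Q (6, 13): total = 1436.9
  R (3, 14): total = 1885.6
  S (10, 6): total = 1457.9
  T (0, 13): total = 2338.9
Minimum is at Q with total 1436.9 km.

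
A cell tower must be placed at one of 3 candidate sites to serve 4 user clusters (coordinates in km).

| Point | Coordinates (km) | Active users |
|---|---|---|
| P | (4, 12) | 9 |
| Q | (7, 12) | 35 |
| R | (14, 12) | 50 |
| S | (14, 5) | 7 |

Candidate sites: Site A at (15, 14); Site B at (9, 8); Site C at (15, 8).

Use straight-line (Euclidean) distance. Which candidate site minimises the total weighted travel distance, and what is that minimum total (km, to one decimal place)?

Total weighted distance at each candidate:
  Site A (15, 14): total = 564.4
  Site B (9, 8): total = 575.1
  Site C (15, 8): total = 646.7
Minimum is at Site A with total 564.4 km.

Site A, total 564.4 km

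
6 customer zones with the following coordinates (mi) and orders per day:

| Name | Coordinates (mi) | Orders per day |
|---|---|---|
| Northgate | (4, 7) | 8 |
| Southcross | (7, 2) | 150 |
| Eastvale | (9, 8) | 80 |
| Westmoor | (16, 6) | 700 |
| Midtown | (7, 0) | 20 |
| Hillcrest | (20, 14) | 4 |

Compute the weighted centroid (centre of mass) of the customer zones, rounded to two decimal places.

The minimiser of Σwᵢ‖p−pᵢ‖² is the weighted centroid p* = (Σwᵢpᵢ)/(Σwᵢ).
Σwᵢ = 962.
Σwᵢxᵢ = 8·4 + 150·7 + 80·9 + 700·16 + 20·7 + 4·20 = 13222.
Σwᵢyᵢ = 8·7 + 150·2 + 80·8 + 700·6 + 20·0 + 4·14 = 5252.
x* = 13222/962 = 13.74, y* = 5252/962 = 5.46.

(13.74, 5.46)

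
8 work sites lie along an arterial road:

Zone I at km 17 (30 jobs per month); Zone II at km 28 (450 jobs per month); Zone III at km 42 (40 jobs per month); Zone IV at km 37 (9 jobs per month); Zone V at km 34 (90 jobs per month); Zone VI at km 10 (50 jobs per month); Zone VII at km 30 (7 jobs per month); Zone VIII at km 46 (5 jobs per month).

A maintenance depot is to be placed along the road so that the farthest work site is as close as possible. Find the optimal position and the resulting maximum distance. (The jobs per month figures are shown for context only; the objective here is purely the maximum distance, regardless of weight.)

The 1-center on a line is the midpoint of the two extreme points: leftmost at 10, rightmost at 46.
Optimal location = (10 + 46)/2 = 28; maximum distance = (46 − 10)/2 = 18.

location 28, max distance 18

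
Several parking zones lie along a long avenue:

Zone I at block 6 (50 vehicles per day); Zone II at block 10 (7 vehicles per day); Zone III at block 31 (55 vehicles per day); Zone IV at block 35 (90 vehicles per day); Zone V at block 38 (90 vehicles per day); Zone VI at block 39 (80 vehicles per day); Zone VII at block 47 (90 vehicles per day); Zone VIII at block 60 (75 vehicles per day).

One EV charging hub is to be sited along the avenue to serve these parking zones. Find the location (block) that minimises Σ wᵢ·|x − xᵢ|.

x = 38

For a sum of weighted absolute distances on a line, the optimum is the weighted median (not the mean). Total weight W = 537; half-weight = 268.5.
Sort by position and accumulate weight:
  block 6 (Zone I, w=50) → cum 50
  block 10 (Zone II, w=7) → cum 57
  block 31 (Zone III, w=55) → cum 112
  block 35 (Zone IV, w=90) → cum 202
  block 38 (Zone V, w=90) → cum 292  ≥ 268.5 → median here
  block 39 (Zone VI, w=80) → cum 372
  block 47 (Zone VII, w=90) → cum 462
  block 60 (Zone VIII, w=75) → cum 537
Optimal location: block 38.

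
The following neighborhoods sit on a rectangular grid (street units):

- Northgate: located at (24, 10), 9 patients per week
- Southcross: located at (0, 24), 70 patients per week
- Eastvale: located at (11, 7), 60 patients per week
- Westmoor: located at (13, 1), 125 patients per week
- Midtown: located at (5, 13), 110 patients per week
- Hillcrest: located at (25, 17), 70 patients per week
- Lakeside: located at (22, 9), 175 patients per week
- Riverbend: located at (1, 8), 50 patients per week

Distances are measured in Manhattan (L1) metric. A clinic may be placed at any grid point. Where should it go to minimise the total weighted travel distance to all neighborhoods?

Manhattan distance separates: Σwᵢ(|x−xᵢ|+|y−yᵢ|) = Σwᵢ|x−xᵢ| + Σwᵢ|y−yᵢ|, so x and y are optimised independently as 1-D weighted medians.
Total weight W = 669; half = 334.5.
x-coordinate, sorted with cumulative weight:
  x=0 (Southcross, w=70) cum 70
  x=1 (Riverbend, w=50) cum 120
  x=5 (Midtown, w=110) cum 230
  x=11 (Eastvale, w=60) cum 290
  x=13 (Westmoor, w=125) cum 415  ← median
  x=22 (Lakeside, w=175) cum 590
  x=24 (Northgate, w=9) cum 599
  x=25 (Hillcrest, w=70) cum 669
⇒ x* = 13
y-coordinate, sorted with cumulative weight:
  y=1 (Westmoor, w=125) cum 125
  y=7 (Eastvale, w=60) cum 185
  y=8 (Riverbend, w=50) cum 235
  y=9 (Lakeside, w=175) cum 410  ← median
  y=10 (Northgate, w=9) cum 419
  y=13 (Midtown, w=110) cum 529
  y=17 (Hillcrest, w=70) cum 599
  y=24 (Southcross, w=70) cum 669
⇒ y* = 9

(13, 9)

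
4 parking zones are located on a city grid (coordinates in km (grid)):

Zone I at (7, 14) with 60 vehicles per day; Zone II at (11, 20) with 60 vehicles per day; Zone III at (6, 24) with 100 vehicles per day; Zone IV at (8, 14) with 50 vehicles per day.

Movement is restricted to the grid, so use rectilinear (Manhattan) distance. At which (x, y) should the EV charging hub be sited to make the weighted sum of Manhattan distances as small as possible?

(7, 20)

Manhattan distance separates: Σwᵢ(|x−xᵢ|+|y−yᵢ|) = Σwᵢ|x−xᵢ| + Σwᵢ|y−yᵢ|, so x and y are optimised independently as 1-D weighted medians.
Total weight W = 270; half = 135.
x-coordinate, sorted with cumulative weight:
  x=6 (Zone III, w=100) cum 100
  x=7 (Zone I, w=60) cum 160  ← median
  x=8 (Zone IV, w=50) cum 210
  x=11 (Zone II, w=60) cum 270
⇒ x* = 7
y-coordinate, sorted with cumulative weight:
  y=14 (Zone I, w=60) cum 60
  y=14 (Zone IV, w=50) cum 110
  y=20 (Zone II, w=60) cum 170  ← median
  y=24 (Zone III, w=100) cum 270
⇒ y* = 20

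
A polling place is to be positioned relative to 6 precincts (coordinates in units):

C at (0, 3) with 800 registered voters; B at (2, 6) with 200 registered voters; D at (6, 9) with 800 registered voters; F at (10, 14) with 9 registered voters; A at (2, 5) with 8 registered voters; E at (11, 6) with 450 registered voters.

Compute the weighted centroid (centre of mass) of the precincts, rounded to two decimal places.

(4.52, 6.03)

The minimiser of Σwᵢ‖p−pᵢ‖² is the weighted centroid p* = (Σwᵢpᵢ)/(Σwᵢ).
Σwᵢ = 2267.
Σwᵢxᵢ = 800·0 + 200·2 + 800·6 + 9·10 + 8·2 + 450·11 = 10256.
Σwᵢyᵢ = 800·3 + 200·6 + 800·9 + 9·14 + 8·5 + 450·6 = 13666.
x* = 10256/2267 = 4.52, y* = 13666/2267 = 6.03.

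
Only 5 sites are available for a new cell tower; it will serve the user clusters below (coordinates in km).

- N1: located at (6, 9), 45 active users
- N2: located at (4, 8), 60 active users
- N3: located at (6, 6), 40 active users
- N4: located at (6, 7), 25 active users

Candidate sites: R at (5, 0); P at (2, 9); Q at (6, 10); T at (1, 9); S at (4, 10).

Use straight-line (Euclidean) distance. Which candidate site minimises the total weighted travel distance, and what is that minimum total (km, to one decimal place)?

Q, total 449.7 km

Total weighted distance at each candidate:
  R (5, 0): total = 1311.3
  P (2, 9): total = 626.0
  Q (6, 10): total = 449.7
  T (1, 9): total = 782.6
  S (4, 10): total = 489.6
Minimum is at Q with total 449.7 km.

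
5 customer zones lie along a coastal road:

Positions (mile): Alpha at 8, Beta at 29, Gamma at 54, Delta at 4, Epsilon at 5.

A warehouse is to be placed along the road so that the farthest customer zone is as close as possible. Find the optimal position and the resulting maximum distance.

The 1-center on a line is the midpoint of the two extreme points: leftmost at 4, rightmost at 54.
Optimal location = (4 + 54)/2 = 29; maximum distance = (54 − 4)/2 = 25.

location 29, max distance 25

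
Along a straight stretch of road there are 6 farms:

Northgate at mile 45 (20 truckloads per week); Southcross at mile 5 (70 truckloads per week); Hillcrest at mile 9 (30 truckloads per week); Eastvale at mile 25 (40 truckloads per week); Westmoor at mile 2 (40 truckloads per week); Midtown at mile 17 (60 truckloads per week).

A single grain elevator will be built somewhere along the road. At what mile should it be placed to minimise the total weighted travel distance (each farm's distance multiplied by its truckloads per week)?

For a sum of weighted absolute distances on a line, the optimum is the weighted median (not the mean). Total weight W = 260; half-weight = 130.
Sort by position and accumulate weight:
  mile 2 (Westmoor, w=40) → cum 40
  mile 5 (Southcross, w=70) → cum 110
  mile 9 (Hillcrest, w=30) → cum 140  ≥ 130 → median here
  mile 17 (Midtown, w=60) → cum 200
  mile 25 (Eastvale, w=40) → cum 240
  mile 45 (Northgate, w=20) → cum 260
Optimal location: mile 9.

x = 9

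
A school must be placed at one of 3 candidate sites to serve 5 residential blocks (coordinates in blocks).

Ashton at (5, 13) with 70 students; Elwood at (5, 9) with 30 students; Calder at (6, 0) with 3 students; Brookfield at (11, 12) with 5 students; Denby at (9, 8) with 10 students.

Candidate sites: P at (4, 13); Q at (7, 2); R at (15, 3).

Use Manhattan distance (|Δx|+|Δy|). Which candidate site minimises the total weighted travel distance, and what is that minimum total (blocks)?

Total weighted distance at each candidate:
  P (4, 13): total = 405
  Q (7, 2): total = 1339
  R (15, 3): total = 2091
Minimum is at P with total 405 blocks.

P, total 405 blocks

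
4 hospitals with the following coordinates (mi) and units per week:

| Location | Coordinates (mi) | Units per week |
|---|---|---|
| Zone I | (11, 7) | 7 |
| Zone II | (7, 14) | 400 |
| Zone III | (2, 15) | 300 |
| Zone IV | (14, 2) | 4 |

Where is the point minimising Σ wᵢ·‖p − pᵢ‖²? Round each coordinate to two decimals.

(4.97, 14.29)

The minimiser of Σwᵢ‖p−pᵢ‖² is the weighted centroid p* = (Σwᵢpᵢ)/(Σwᵢ).
Σwᵢ = 711.
Σwᵢxᵢ = 7·11 + 400·7 + 300·2 + 4·14 = 3533.
Σwᵢyᵢ = 7·7 + 400·14 + 300·15 + 4·2 = 10157.
x* = 3533/711 = 4.97, y* = 10157/711 = 14.29.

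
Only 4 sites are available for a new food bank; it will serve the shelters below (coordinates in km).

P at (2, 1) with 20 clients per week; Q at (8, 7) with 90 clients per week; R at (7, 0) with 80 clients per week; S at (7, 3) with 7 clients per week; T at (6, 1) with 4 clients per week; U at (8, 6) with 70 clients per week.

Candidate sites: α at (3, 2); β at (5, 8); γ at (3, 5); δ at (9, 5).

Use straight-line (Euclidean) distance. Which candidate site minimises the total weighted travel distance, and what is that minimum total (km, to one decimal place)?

δ, total 932.1 km

Total weighted distance at each candidate:
  α (3, 2): total = 1512.2
  β (5, 8): total = 1415.0
  γ (3, 5): total = 1487.6
  δ (9, 5): total = 932.1
Minimum is at δ with total 932.1 km.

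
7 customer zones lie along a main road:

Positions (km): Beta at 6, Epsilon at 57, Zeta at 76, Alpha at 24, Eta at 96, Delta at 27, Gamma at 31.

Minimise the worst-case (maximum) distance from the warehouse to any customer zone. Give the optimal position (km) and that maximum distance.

location 51, max distance 45

The 1-center on a line is the midpoint of the two extreme points: leftmost at 6, rightmost at 96.
Optimal location = (6 + 96)/2 = 51; maximum distance = (96 − 6)/2 = 45.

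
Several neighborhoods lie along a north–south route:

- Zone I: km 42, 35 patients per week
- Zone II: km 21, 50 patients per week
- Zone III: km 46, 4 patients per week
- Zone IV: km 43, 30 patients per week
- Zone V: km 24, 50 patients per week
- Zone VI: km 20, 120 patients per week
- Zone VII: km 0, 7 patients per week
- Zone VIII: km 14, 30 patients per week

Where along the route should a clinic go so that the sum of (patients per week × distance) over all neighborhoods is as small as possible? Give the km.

x = 21

For a sum of weighted absolute distances on a line, the optimum is the weighted median (not the mean). Total weight W = 326; half-weight = 163.
Sort by position and accumulate weight:
  km 0 (Zone VII, w=7) → cum 7
  km 14 (Zone VIII, w=30) → cum 37
  km 20 (Zone VI, w=120) → cum 157
  km 21 (Zone II, w=50) → cum 207  ≥ 163 → median here
  km 24 (Zone V, w=50) → cum 257
  km 42 (Zone I, w=35) → cum 292
  km 43 (Zone IV, w=30) → cum 322
  km 46 (Zone III, w=4) → cum 326
Optimal location: km 21.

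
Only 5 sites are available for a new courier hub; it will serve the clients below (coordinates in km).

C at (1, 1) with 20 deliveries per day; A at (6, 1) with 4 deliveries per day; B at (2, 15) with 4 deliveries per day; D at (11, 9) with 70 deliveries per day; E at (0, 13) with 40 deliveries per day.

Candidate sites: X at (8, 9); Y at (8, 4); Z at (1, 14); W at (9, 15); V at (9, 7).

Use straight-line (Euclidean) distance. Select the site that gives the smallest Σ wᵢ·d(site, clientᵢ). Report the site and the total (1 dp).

X, total 847.3 km

Total weighted distance at each candidate:
  X (8, 9): total = 847.3
  Y (8, 4): total = 1106.7
  Z (1, 14): total = 1160.6
  W (9, 15): total = 1219.3
  V (9, 7): total = 900.0
Minimum is at X with total 847.3 km.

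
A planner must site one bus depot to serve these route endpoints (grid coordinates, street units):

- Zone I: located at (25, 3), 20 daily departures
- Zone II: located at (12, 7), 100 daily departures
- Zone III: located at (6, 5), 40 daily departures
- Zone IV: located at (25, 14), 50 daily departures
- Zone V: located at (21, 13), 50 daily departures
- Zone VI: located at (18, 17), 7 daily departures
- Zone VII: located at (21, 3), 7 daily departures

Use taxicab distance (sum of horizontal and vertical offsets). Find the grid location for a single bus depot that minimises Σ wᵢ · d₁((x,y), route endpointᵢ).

(12, 7)

Manhattan distance separates: Σwᵢ(|x−xᵢ|+|y−yᵢ|) = Σwᵢ|x−xᵢ| + Σwᵢ|y−yᵢ|, so x and y are optimised independently as 1-D weighted medians.
Total weight W = 274; half = 137.
x-coordinate, sorted with cumulative weight:
  x=6 (Zone III, w=40) cum 40
  x=12 (Zone II, w=100) cum 140  ← median
  x=18 (Zone VI, w=7) cum 147
  x=21 (Zone V, w=50) cum 197
  x=21 (Zone VII, w=7) cum 204
  x=25 (Zone I, w=20) cum 224
  x=25 (Zone IV, w=50) cum 274
⇒ x* = 12
y-coordinate, sorted with cumulative weight:
  y=3 (Zone I, w=20) cum 20
  y=3 (Zone VII, w=7) cum 27
  y=5 (Zone III, w=40) cum 67
  y=7 (Zone II, w=100) cum 167  ← median
  y=13 (Zone V, w=50) cum 217
  y=14 (Zone IV, w=50) cum 267
  y=17 (Zone VI, w=7) cum 274
⇒ y* = 7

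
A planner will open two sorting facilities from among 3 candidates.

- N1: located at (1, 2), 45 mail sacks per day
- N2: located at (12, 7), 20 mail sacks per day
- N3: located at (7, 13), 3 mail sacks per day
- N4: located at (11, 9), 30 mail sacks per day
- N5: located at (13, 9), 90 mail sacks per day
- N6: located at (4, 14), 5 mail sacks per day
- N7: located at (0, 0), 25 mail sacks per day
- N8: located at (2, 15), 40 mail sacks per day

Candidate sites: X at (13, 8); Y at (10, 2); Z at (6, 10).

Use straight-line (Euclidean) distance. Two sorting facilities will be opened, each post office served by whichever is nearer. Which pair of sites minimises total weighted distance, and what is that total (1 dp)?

Evaluate every pair (each demand assigned to the nearer of the two):
  {X, Z}: total = 1189.4
  {X, Y}: total = 1444.4
  {Y, Z}: total = 1845.0
Best pair: {X, Z} with total 1189.4.

{X, Z}, total 1189.4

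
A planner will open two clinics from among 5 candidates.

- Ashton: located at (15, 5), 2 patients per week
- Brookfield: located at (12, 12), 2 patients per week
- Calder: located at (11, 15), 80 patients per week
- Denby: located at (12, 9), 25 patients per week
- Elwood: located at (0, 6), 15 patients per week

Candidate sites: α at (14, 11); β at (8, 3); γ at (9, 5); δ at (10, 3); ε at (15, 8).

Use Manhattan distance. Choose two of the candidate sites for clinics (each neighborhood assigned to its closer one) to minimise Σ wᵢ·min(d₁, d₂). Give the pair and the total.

{α, γ}, total 828

Evaluate every pair (each demand assigned to the nearer of the two):
  {α, γ}: total = 828
  {α, β}: total = 845
  {α, δ}: total = 875
  {α, ε}: total = 927
  {γ, ε}: total = 1150
  {β, ε}: total = 1165
  {δ, ε}: total = 1195
  {β, γ}: total = 1317
  {γ, δ}: total = 1317
  {β, δ}: total = 1441
Best pair: {α, γ} with total 828.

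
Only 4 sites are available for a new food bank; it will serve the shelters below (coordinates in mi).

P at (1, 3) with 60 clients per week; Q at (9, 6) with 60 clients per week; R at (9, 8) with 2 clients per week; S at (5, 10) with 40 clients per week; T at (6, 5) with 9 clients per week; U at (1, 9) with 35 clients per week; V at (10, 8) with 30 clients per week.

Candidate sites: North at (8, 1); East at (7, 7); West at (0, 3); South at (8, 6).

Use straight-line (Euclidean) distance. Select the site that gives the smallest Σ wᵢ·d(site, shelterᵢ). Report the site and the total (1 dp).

Total weighted distance at each candidate:
  North (8, 1): total = 1767.1
  East (7, 7): total = 1051.9
  West (0, 3): total = 1599.1
  South (8, 6): total = 1092.9
Minimum is at East with total 1051.9 mi.

East, total 1051.9 mi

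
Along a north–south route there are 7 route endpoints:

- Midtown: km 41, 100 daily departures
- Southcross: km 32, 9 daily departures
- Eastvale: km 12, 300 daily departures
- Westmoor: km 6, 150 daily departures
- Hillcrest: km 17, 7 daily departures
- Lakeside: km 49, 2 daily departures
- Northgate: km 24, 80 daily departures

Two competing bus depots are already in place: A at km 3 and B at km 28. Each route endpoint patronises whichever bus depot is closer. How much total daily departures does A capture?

450

The indifferent point is the midpoint (3+28)/2 = 15.5; route endpoints left of it (closer to A at 3) go to A, those right go to B.
  Westmoor at 6 (w=150) → A
  Eastvale at 12 (w=300) → A
  Hillcrest at 17 (w=7) → B
  Northgate at 24 (w=80) → B
  Southcross at 32 (w=9) → B
  Midtown at 41 (w=100) → B
  Lakeside at 49 (w=2) → B
A captures 450; B captures 198.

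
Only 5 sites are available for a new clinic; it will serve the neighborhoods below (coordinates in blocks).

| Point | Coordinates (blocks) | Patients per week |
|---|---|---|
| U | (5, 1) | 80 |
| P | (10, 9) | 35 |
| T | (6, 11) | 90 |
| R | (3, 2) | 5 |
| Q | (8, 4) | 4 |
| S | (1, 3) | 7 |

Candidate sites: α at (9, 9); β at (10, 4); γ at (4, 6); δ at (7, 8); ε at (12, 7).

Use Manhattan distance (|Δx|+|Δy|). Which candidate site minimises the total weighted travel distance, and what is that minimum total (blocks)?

δ, total 1367 blocks

Total weighted distance at each candidate:
  α (9, 9): total = 1632
  β (10, 4): total = 1928
  γ (4, 6): total = 1516
  δ (7, 8): total = 1367
  ε (12, 7): total = 2283
Minimum is at δ with total 1367 blocks.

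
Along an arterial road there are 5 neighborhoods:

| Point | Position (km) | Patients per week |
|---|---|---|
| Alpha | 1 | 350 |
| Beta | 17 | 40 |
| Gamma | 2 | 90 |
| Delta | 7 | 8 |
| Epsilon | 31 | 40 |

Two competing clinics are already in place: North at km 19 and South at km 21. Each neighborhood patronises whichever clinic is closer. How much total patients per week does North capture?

The indifferent point is the midpoint (19+21)/2 = 20; neighborhoods left of it (closer to North at 19) go to North, those right go to South.
  Alpha at 1 (w=350) → North
  Gamma at 2 (w=90) → North
  Delta at 7 (w=8) → North
  Beta at 17 (w=40) → North
  Epsilon at 31 (w=40) → South
North captures 488; South captures 40.

488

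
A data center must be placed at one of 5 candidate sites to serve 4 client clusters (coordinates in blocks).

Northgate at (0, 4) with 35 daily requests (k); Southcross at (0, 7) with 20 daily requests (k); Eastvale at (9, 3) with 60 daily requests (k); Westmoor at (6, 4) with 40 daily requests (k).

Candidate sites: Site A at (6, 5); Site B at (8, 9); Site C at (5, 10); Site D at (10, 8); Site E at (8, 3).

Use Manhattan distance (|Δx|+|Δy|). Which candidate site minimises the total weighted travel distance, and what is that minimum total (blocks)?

Site E, total 735 blocks

Total weighted distance at each candidate:
  Site A (6, 5): total = 745
  Site B (8, 9): total = 1355
  Site C (5, 10): total = 1485
  Site D (10, 8): total = 1390
  Site E (8, 3): total = 735
Minimum is at Site E with total 735 blocks.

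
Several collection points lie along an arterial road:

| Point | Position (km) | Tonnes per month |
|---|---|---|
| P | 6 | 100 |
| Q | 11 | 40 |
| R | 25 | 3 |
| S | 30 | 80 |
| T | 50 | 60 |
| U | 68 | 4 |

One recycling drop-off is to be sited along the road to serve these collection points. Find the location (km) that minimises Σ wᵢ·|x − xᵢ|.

For a sum of weighted absolute distances on a line, the optimum is the weighted median (not the mean). Total weight W = 287; half-weight = 143.5.
Sort by position and accumulate weight:
  km 6 (P, w=100) → cum 100
  km 11 (Q, w=40) → cum 140
  km 25 (R, w=3) → cum 143
  km 30 (S, w=80) → cum 223  ≥ 143.5 → median here
  km 50 (T, w=60) → cum 283
  km 68 (U, w=4) → cum 287
Optimal location: km 30.

x = 30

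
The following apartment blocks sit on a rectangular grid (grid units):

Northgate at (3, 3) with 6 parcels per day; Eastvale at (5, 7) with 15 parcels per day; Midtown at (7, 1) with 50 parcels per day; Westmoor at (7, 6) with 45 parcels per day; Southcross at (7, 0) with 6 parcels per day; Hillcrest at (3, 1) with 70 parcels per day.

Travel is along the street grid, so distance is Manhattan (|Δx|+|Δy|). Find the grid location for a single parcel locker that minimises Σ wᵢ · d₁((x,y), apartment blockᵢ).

Manhattan distance separates: Σwᵢ(|x−xᵢ|+|y−yᵢ|) = Σwᵢ|x−xᵢ| + Σwᵢ|y−yᵢ|, so x and y are optimised independently as 1-D weighted medians.
Total weight W = 192; half = 96.
x-coordinate, sorted with cumulative weight:
  x=3 (Northgate, w=6) cum 6
  x=3 (Hillcrest, w=70) cum 76
  x=5 (Eastvale, w=15) cum 91
  x=7 (Midtown, w=50) cum 141  ← median
  x=7 (Westmoor, w=45) cum 186
  x=7 (Southcross, w=6) cum 192
⇒ x* = 7
y-coordinate, sorted with cumulative weight:
  y=0 (Southcross, w=6) cum 6
  y=1 (Midtown, w=50) cum 56
  y=1 (Hillcrest, w=70) cum 126  ← median
  y=3 (Northgate, w=6) cum 132
  y=6 (Westmoor, w=45) cum 177
  y=7 (Eastvale, w=15) cum 192
⇒ y* = 1

(7, 1)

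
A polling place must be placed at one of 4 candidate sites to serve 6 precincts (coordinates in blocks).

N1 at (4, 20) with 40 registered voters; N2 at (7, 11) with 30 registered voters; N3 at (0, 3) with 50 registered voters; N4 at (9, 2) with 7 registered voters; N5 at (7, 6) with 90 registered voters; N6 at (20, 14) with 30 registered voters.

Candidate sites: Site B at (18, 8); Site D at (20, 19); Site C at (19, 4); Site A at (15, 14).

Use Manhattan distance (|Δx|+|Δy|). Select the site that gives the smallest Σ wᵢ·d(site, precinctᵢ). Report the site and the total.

Site A, total 4026 blocks

Total weighted distance at each candidate:
  Site B (18, 8): total = 4125
  Site D (20, 19): total = 5796
  Site C (19, 4): total = 4484
  Site A (15, 14): total = 4026
Minimum is at Site A with total 4026 blocks.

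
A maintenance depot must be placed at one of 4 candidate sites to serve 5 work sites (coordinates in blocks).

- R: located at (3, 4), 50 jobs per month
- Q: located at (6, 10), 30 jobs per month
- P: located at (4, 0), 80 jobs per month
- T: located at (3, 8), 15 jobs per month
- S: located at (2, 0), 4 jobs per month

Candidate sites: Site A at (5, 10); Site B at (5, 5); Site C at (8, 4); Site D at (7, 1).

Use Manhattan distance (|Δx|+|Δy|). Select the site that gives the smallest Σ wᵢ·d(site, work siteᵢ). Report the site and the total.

Site B, total 917 blocks

Total weighted distance at each candidate:
  Site A (5, 10): total = 1422
  Site B (5, 5): total = 917
  Site C (8, 4): total = 1305
  Site D (7, 1): total = 1159
Minimum is at Site B with total 917 blocks.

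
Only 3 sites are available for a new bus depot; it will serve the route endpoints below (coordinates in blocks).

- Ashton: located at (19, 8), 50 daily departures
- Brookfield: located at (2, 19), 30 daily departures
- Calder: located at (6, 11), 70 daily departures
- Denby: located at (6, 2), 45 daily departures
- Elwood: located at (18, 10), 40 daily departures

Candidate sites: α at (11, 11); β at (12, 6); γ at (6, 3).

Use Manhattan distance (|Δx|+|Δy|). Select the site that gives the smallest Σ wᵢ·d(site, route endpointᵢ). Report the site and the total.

α, total 2360 blocks

Total weighted distance at each candidate:
  α (11, 11): total = 2360
  β (12, 6): total = 2760
  γ (6, 3): total = 2865
Minimum is at α with total 2360 blocks.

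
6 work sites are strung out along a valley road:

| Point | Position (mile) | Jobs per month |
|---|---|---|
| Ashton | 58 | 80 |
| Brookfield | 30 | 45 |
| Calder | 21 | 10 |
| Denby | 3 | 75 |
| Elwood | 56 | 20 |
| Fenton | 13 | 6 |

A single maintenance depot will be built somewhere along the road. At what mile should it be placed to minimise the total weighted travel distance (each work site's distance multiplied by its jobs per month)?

For a sum of weighted absolute distances on a line, the optimum is the weighted median (not the mean). Total weight W = 236; half-weight = 118.
Sort by position and accumulate weight:
  mile 3 (Denby, w=75) → cum 75
  mile 13 (Fenton, w=6) → cum 81
  mile 21 (Calder, w=10) → cum 91
  mile 30 (Brookfield, w=45) → cum 136  ≥ 118 → median here
  mile 56 (Elwood, w=20) → cum 156
  mile 58 (Ashton, w=80) → cum 236
Optimal location: mile 30.

x = 30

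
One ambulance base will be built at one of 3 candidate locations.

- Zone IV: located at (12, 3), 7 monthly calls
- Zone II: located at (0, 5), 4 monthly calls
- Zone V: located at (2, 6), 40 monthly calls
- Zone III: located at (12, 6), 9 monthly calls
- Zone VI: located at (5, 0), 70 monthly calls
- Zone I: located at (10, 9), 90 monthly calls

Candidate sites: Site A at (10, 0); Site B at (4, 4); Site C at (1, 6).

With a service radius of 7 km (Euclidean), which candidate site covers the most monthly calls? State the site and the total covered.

Coverage radius r = 7 km; a point is covered iff (Δx)²+(Δy)² ≤ 7² = 49.
  Site A (10, 0): covers {Zone IV, Zone III, Zone VI} → 86
  Site B (4, 4): covers {Zone II, Zone V, Zone VI} → 114
  Site C (1, 6): covers {Zone II, Zone V} → 44
Maximum coverage at Site B: 114 monthly calls.

Site B, covering 114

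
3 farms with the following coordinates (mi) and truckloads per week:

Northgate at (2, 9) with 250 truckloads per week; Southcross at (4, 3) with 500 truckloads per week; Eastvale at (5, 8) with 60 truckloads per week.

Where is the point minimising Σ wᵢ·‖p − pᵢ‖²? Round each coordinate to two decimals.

The minimiser of Σwᵢ‖p−pᵢ‖² is the weighted centroid p* = (Σwᵢpᵢ)/(Σwᵢ).
Σwᵢ = 810.
Σwᵢxᵢ = 250·2 + 500·4 + 60·5 = 2800.
Σwᵢyᵢ = 250·9 + 500·3 + 60·8 = 4230.
x* = 2800/810 = 3.46, y* = 4230/810 = 5.22.

(3.46, 5.22)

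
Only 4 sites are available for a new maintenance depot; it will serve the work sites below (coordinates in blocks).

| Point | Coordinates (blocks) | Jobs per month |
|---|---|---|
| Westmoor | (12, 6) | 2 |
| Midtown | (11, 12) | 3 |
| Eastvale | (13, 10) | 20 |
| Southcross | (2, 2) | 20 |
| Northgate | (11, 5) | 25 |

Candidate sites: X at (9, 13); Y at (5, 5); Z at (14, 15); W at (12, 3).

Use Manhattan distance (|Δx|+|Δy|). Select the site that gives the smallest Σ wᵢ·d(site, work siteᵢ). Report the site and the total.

W, total 491 blocks

Total weighted distance at each candidate:
  X (9, 13): total = 779
  Y (5, 5): total = 585
  Z (14, 15): total = 985
  W (12, 3): total = 491
Minimum is at W with total 491 blocks.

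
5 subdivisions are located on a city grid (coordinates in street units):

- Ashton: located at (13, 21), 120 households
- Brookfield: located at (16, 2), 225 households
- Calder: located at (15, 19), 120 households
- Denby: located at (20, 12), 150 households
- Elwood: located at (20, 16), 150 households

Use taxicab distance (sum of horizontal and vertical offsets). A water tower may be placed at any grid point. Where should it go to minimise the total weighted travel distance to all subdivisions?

(16, 16)

Manhattan distance separates: Σwᵢ(|x−xᵢ|+|y−yᵢ|) = Σwᵢ|x−xᵢ| + Σwᵢ|y−yᵢ|, so x and y are optimised independently as 1-D weighted medians.
Total weight W = 765; half = 382.5.
x-coordinate, sorted with cumulative weight:
  x=13 (Ashton, w=120) cum 120
  x=15 (Calder, w=120) cum 240
  x=16 (Brookfield, w=225) cum 465  ← median
  x=20 (Denby, w=150) cum 615
  x=20 (Elwood, w=150) cum 765
⇒ x* = 16
y-coordinate, sorted with cumulative weight:
  y=2 (Brookfield, w=225) cum 225
  y=12 (Denby, w=150) cum 375
  y=16 (Elwood, w=150) cum 525  ← median
  y=19 (Calder, w=120) cum 645
  y=21 (Ashton, w=120) cum 765
⇒ y* = 16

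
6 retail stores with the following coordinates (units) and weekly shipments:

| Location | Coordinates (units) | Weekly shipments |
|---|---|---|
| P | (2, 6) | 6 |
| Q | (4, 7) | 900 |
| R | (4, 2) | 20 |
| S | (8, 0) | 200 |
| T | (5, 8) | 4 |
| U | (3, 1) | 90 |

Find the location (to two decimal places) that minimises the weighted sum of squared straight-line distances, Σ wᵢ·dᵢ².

The minimiser of Σwᵢ‖p−pᵢ‖² is the weighted centroid p* = (Σwᵢpᵢ)/(Σwᵢ).
Σwᵢ = 1220.
Σwᵢxᵢ = 6·2 + 900·4 + 20·4 + 200·8 + 4·5 + 90·3 = 5582.
Σwᵢyᵢ = 6·6 + 900·7 + 20·2 + 200·0 + 4·8 + 90·1 = 6498.
x* = 5582/1220 = 4.58, y* = 6498/1220 = 5.33.

(4.58, 5.33)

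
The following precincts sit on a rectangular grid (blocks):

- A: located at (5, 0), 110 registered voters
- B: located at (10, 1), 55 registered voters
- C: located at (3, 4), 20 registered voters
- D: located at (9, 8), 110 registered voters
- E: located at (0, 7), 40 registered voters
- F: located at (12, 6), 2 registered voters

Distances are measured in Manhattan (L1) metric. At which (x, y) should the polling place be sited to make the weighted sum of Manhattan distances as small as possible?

Manhattan distance separates: Σwᵢ(|x−xᵢ|+|y−yᵢ|) = Σwᵢ|x−xᵢ| + Σwᵢ|y−yᵢ|, so x and y are optimised independently as 1-D weighted medians.
Total weight W = 337; half = 168.5.
x-coordinate, sorted with cumulative weight:
  x=0 (E, w=40) cum 40
  x=3 (C, w=20) cum 60
  x=5 (A, w=110) cum 170  ← median
  x=9 (D, w=110) cum 280
  x=10 (B, w=55) cum 335
  x=12 (F, w=2) cum 337
⇒ x* = 5
y-coordinate, sorted with cumulative weight:
  y=0 (A, w=110) cum 110
  y=1 (B, w=55) cum 165
  y=4 (C, w=20) cum 185  ← median
  y=6 (F, w=2) cum 187
  y=7 (E, w=40) cum 227
  y=8 (D, w=110) cum 337
⇒ y* = 4

(5, 4)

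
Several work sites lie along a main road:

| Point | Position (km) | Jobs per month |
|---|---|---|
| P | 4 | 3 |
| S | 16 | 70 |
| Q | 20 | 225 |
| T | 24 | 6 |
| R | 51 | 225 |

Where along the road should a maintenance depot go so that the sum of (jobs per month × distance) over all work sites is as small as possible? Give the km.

For a sum of weighted absolute distances on a line, the optimum is the weighted median (not the mean). Total weight W = 529; half-weight = 264.5.
Sort by position and accumulate weight:
  km 4 (P, w=3) → cum 3
  km 16 (S, w=70) → cum 73
  km 20 (Q, w=225) → cum 298  ≥ 264.5 → median here
  km 24 (T, w=6) → cum 304
  km 51 (R, w=225) → cum 529
Optimal location: km 20.

x = 20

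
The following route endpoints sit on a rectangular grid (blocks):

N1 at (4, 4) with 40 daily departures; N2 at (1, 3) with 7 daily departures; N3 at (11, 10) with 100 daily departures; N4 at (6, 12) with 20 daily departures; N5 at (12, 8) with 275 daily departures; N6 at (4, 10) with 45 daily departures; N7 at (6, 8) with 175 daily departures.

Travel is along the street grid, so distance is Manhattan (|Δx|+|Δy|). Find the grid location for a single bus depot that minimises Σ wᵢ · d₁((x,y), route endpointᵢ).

Manhattan distance separates: Σwᵢ(|x−xᵢ|+|y−yᵢ|) = Σwᵢ|x−xᵢ| + Σwᵢ|y−yᵢ|, so x and y are optimised independently as 1-D weighted medians.
Total weight W = 662; half = 331.
x-coordinate, sorted with cumulative weight:
  x=1 (N2, w=7) cum 7
  x=4 (N1, w=40) cum 47
  x=4 (N6, w=45) cum 92
  x=6 (N4, w=20) cum 112
  x=6 (N7, w=175) cum 287
  x=11 (N3, w=100) cum 387  ← median
  x=12 (N5, w=275) cum 662
⇒ x* = 11
y-coordinate, sorted with cumulative weight:
  y=3 (N2, w=7) cum 7
  y=4 (N1, w=40) cum 47
  y=8 (N5, w=275) cum 322
  y=8 (N7, w=175) cum 497  ← median
  y=10 (N3, w=100) cum 597
  y=10 (N6, w=45) cum 642
  y=12 (N4, w=20) cum 662
⇒ y* = 8

(11, 8)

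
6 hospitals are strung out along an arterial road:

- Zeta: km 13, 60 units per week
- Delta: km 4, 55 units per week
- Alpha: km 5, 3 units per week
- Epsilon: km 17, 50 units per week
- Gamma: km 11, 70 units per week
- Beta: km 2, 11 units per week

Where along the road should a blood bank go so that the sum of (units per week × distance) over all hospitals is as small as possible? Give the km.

x = 11

For a sum of weighted absolute distances on a line, the optimum is the weighted median (not the mean). Total weight W = 249; half-weight = 124.5.
Sort by position and accumulate weight:
  km 2 (Beta, w=11) → cum 11
  km 4 (Delta, w=55) → cum 66
  km 5 (Alpha, w=3) → cum 69
  km 11 (Gamma, w=70) → cum 139  ≥ 124.5 → median here
  km 13 (Zeta, w=60) → cum 199
  km 17 (Epsilon, w=50) → cum 249
Optimal location: km 11.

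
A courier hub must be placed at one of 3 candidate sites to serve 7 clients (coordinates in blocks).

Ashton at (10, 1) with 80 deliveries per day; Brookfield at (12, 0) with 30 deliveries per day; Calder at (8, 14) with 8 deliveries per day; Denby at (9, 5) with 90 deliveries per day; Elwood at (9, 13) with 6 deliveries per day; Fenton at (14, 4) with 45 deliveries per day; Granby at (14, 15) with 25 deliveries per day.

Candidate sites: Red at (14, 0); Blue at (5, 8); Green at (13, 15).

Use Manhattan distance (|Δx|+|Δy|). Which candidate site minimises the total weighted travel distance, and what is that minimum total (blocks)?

Red, total 2183 blocks

Total weighted distance at each candidate:
  Red (14, 0): total = 2183
  Blue (5, 8): total = 3151
  Green (13, 15): total = 3749
Minimum is at Red with total 2183 blocks.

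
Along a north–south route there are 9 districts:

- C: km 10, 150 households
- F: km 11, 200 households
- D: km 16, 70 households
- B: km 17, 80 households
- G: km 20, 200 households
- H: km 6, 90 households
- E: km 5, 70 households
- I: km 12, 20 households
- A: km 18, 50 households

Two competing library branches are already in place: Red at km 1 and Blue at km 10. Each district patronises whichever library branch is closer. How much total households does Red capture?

The indifferent point is the midpoint (1+10)/2 = 5.5; districts left of it (closer to Red at 1) go to Red, those right go to Blue.
  E at 5 (w=70) → Red
  H at 6 (w=90) → Blue
  C at 10 (w=150) → Blue
  F at 11 (w=200) → Blue
  I at 12 (w=20) → Blue
  D at 16 (w=70) → Blue
  B at 17 (w=80) → Blue
  A at 18 (w=50) → Blue
  G at 20 (w=200) → Blue
Red captures 70; Blue captures 860.

70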